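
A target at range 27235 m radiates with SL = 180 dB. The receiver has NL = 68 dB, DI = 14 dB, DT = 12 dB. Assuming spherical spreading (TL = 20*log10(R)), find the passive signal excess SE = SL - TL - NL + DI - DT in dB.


Step 1: TL = 20*log10(27235) = 88.7 dB
Step 2: SE = 180 - 88.7 - 68 + 14 - 12 = 25.3

25.3 dB


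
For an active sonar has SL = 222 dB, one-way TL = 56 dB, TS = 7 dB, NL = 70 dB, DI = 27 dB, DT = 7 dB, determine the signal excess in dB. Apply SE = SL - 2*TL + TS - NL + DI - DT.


SE = SL - 2*TL + TS - NL + DI - DT = 222 - 2*56 + (7) - 70 + 27 - 7 = 67

67 dB


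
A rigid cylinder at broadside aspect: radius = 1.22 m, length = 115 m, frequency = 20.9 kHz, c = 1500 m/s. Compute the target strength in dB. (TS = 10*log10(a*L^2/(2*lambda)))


lambda = 1500/20900 = 0.07177 m
TS = 10*log10(1.22*115^2/(2*0.07177)) = 50.51

50.51 dB


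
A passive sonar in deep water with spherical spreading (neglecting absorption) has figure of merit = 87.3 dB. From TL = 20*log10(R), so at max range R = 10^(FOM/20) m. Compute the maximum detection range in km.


23.17 km


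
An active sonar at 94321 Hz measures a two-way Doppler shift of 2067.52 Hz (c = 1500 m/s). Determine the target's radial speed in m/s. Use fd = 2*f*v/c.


From fd = 2*f*v/c, v = c*fd/(2*f) = 1500 * 2067.52 / (2*94321) = 16.44

16.44 m/s


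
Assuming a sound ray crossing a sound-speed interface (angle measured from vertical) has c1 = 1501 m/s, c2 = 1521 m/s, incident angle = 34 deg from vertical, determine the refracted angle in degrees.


sin(theta2) = (c2/c1)*sin(theta1) = (1521/1501)*sin(34 deg) = 0.56664
theta2 = arcsin(0.56664) = 34.52

34.52 deg


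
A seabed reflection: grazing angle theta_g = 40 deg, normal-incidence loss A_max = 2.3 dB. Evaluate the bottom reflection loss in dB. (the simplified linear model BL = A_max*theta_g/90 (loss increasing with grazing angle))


1.02 dB


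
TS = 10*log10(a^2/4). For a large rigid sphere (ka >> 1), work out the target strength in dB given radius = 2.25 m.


1.02 dB


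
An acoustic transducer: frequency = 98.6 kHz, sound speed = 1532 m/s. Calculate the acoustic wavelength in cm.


lambda = c/f = 1532 / 98600 = 0.0155 m = 1.55 cm

1.55 cm


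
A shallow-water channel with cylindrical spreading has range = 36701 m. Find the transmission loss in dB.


TL = 10*log10(36701) = 45.65

45.65 dB


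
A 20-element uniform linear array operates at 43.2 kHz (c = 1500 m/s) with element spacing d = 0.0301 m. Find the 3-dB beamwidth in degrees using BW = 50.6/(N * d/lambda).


Step 1: lambda = 1500/43200 = 0.03472 m
Step 2: d/lambda = 0.0301/0.03472 = 0.8669
Step 3: BW = 50.6/(N * d/lambda) = 50.6/(20 * 0.8669) = 2.92

2.92 deg


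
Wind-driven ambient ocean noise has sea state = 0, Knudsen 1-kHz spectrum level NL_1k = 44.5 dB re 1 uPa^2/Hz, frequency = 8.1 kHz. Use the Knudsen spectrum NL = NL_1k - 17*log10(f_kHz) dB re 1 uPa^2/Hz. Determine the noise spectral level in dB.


NL = NL_1k - 17*log10(f_kHz) = 44.5 - 17*log10(8.1) = 44.5 - (15.44) = 29.06

29.06 dB


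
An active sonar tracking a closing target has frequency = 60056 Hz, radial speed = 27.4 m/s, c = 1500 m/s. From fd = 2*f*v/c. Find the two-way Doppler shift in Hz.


fd = 2*f*v/c = 2 * 60056 * 27.4 / 1500 = 2194.05

2194.05 Hz


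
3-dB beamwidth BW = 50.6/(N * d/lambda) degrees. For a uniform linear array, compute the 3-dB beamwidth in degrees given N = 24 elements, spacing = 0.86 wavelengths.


BW = 50.6 / (24 * 0.86) = 50.6 / 20.64 = 2.45

2.45 deg


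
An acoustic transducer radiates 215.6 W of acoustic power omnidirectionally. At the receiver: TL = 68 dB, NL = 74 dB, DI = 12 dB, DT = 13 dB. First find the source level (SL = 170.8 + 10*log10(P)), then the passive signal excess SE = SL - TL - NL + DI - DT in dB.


Step 1: SL = 170.8 + 10*log10(215.6) = 194.14 dB
Step 2: SE = SL - TL - NL + DI - DT = 194.14 - 68 - 74 + 12 - 13 = 51.14

51.14 dB


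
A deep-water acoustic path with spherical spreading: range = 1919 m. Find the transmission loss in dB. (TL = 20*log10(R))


TL = 20*log10(1919) = 65.66

65.66 dB


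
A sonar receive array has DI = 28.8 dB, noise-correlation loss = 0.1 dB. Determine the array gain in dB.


AG = DI - L_corr = 28.8 - 0.1 = 28.7

28.7 dB


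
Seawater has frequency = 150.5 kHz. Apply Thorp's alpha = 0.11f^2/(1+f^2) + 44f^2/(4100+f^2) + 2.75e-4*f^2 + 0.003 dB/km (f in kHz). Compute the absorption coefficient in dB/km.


43.598 dB/km


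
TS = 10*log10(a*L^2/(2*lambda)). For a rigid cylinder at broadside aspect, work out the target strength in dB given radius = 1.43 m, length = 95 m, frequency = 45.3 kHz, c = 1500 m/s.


lambda = 1500/45300 = 0.03311 m
TS = 10*log10(1.43*95^2/(2*0.03311)) = 52.9

52.9 dB


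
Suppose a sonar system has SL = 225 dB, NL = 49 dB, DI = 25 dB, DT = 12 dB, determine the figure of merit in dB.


FOM = SL - NL + DI - DT = 225 - 49 + 25 - 12 = 189

189 dB


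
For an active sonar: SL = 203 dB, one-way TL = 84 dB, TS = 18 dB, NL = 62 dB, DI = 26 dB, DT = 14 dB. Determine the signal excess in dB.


SE = SL - 2*TL + TS - NL + DI - DT = 203 - 2*84 + (18) - 62 + 26 - 14 = 3

3 dB


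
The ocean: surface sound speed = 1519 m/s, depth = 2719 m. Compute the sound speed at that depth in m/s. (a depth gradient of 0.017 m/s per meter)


1565.223 m/s


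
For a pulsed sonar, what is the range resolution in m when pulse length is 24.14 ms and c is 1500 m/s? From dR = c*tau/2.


18.105 m


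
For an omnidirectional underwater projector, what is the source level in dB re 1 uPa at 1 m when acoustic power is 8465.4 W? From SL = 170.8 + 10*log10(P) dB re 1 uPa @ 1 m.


210.08 dB


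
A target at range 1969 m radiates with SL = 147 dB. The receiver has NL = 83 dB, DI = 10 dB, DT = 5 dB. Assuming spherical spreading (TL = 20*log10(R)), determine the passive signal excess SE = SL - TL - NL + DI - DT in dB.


Step 1: TL = 20*log10(1969) = 65.88 dB
Step 2: SE = 147 - 65.88 - 83 + 10 - 5 = 3.12

3.12 dB


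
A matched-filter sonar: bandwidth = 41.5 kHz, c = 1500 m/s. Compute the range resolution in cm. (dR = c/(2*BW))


1.81 cm


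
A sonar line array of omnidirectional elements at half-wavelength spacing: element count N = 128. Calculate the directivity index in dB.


DI = 10*log10(128) = 21.07

21.07 dB


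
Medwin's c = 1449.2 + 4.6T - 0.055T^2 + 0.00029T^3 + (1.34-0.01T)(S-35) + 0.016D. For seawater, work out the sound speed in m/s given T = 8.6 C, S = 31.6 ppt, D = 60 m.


1481.57 m/s


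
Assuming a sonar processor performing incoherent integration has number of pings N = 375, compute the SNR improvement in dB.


Gain = 5*log10(375) = 12.87

12.87 dB


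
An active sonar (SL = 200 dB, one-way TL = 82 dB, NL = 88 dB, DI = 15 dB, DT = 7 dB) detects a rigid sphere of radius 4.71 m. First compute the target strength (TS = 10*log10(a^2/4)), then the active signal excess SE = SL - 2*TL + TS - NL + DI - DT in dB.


Step 1: TS = 10*log10(4.71^2/4) = 7.44 dB
Step 2: SE = SL - 2*TL + TS - NL + DI - DT = 200 - 2*82 + (7.44) - 88 + 15 - 7 = -36.56

-36.56 dB


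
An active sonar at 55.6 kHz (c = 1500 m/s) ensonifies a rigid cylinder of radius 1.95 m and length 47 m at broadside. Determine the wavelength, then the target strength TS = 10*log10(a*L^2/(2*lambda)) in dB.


Step 1: lambda = c/f = 1500/55600 = 0.02698 m
Step 2: TS = 10*log10(a*L^2/(2*lambda)) = 10*log10(1.95*47^2/(2*0.02698)) = 49.02

49.02 dB


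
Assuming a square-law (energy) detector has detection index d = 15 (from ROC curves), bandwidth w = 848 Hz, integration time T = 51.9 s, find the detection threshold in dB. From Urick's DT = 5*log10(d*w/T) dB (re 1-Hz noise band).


11.95 dB


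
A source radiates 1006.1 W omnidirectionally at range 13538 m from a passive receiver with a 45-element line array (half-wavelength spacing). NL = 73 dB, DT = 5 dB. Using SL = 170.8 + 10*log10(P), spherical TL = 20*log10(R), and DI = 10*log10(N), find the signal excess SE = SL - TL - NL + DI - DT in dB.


Step 1: SL = 170.8 + 10*log10(1006.1) = 200.83 dB
Step 2: TL = 20*log10(13538) = 82.63 dB
Step 3: DI = 10*log10(45) = 16.53 dB
Step 4: SE = SL - TL - NL + DI - DT = 200.83 - 82.63 - 73 + 16.53 - 5 = 56.73

56.73 dB


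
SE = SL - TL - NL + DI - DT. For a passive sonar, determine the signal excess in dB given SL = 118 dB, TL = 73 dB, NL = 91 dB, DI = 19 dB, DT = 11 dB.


-38 dB


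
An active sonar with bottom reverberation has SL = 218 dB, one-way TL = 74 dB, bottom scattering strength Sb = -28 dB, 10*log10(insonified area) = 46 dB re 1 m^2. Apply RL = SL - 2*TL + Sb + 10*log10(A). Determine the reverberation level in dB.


RL = SL - 2*TL + Sb + 10*log10(A) = 218 - 2*74 + (-28) + 46 = 88

88 dB


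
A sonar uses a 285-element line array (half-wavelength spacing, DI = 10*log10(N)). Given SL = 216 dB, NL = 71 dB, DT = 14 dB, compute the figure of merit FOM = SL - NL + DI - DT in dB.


155.55 dB


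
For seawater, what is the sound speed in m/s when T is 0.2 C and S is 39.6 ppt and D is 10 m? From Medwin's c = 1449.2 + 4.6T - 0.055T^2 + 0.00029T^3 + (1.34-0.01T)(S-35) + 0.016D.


c = 1449.2 + 4.6*0.2 - 0.055*0.2^2 + 0.00029*0.2^3 + (1.34 - 0.01*0.2)*(39.6 - 35) + 0.016*10 = 1456.43

1456.43 m/s


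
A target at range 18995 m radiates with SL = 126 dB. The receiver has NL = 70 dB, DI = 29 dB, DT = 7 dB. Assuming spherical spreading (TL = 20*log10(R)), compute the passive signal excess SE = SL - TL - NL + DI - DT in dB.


Step 1: TL = 20*log10(18995) = 85.57 dB
Step 2: SE = 126 - 85.57 - 70 + 29 - 7 = -7.57

-7.57 dB


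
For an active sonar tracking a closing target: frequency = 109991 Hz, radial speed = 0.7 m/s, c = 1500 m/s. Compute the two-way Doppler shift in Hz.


102.66 Hz


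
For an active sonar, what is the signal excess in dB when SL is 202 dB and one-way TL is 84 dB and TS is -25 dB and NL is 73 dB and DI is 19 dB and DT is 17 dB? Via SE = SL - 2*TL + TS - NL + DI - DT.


SE = SL - 2*TL + TS - NL + DI - DT = 202 - 2*84 + (-25) - 73 + 19 - 17 = -62

-62 dB


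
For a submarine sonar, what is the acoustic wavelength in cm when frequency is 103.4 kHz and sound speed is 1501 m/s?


1.45 cm


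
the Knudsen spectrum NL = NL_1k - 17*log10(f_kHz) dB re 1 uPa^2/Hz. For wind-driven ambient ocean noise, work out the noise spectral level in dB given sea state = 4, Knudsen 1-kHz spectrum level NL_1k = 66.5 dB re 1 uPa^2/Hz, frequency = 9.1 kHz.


NL = NL_1k - 17*log10(f_kHz) = 66.5 - 17*log10(9.1) = 66.5 - (16.3) = 50.2

50.2 dB


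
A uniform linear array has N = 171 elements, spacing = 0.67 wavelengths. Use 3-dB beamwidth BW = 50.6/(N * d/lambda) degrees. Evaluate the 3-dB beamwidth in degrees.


BW = 50.6 / (171 * 0.67) = 50.6 / 114.57 = 0.44

0.44 deg


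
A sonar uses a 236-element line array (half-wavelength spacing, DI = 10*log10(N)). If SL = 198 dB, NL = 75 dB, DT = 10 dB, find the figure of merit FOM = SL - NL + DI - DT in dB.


Step 1: DI = 10*log10(236) = 23.73 dB
Step 2: FOM = SL - NL + DI - DT = 198 - 75 + 23.73 - 10 = 136.73

136.73 dB


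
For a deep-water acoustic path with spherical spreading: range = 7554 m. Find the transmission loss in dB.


TL = 20*log10(7554) = 77.56

77.56 dB


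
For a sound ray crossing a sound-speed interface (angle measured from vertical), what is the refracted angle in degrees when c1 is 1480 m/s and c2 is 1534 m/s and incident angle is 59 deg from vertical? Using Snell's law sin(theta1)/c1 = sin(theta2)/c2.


sin(theta2) = (c2/c1)*sin(theta1) = (1534/1480)*sin(59 deg) = 0.88844
theta2 = arcsin(0.88844) = 62.68

62.68 deg


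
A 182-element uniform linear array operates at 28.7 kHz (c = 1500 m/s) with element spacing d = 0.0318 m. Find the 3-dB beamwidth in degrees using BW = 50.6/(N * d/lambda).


0.46 deg


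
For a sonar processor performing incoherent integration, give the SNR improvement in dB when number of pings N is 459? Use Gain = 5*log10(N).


13.31 dB


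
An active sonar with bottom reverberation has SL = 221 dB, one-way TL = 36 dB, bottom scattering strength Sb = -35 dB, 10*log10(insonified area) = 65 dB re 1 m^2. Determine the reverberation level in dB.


RL = SL - 2*TL + Sb + 10*log10(A) = 221 - 2*36 + (-35) + 65 = 179

179 dB


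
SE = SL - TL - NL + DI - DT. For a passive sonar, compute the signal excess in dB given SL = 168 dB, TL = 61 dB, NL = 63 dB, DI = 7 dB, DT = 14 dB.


SE = SL - TL - NL + DI - DT = 168 - 61 - 63 + 7 - 14 = 37

37 dB


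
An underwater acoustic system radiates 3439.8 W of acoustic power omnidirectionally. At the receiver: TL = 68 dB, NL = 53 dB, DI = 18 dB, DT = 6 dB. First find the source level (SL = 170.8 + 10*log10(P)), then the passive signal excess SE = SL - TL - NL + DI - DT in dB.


Step 1: SL = 170.8 + 10*log10(3439.8) = 206.17 dB
Step 2: SE = SL - TL - NL + DI - DT = 206.17 - 68 - 53 + 18 - 6 = 97.17

97.17 dB


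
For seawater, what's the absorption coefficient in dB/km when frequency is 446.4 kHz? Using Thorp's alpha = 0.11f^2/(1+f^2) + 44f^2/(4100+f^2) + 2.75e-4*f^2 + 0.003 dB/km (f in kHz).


98.026 dB/km


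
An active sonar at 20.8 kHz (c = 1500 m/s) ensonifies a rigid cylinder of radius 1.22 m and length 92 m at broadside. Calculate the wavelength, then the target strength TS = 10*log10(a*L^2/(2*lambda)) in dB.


Step 1: lambda = c/f = 1500/20800 = 0.07212 m
Step 2: TS = 10*log10(a*L^2/(2*lambda)) = 10*log10(1.22*92^2/(2*0.07212)) = 48.55

48.55 dB


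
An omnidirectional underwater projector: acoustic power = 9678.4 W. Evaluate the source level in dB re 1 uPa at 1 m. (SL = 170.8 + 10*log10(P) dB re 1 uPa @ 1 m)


210.66 dB


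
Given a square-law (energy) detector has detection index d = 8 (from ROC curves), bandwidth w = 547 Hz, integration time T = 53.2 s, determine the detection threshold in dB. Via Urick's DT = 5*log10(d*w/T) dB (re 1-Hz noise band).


9.58 dB


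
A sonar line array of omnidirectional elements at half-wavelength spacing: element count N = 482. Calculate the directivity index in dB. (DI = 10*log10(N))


DI = 10*log10(482) = 26.83

26.83 dB


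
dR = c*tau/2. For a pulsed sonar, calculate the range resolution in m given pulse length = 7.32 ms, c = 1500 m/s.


5.49 m


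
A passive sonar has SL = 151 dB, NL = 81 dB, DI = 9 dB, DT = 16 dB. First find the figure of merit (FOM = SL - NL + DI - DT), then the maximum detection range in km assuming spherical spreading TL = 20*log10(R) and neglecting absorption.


Step 1: FOM = SL - NL + DI - DT = 151 - 81 + 9 - 16 = 63 dB
Step 2: at max range FOM = TL = 20*log10(R), so R = 10^(63/20) = 1412.54 m = 1.41 km

1.41 km


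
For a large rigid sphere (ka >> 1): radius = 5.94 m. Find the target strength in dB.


TS = 10*log10(5.94^2 / 4) = 10*log10(8.8209) = 9.46

9.46 dB


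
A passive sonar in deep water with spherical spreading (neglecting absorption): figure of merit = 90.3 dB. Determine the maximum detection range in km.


32.73 km


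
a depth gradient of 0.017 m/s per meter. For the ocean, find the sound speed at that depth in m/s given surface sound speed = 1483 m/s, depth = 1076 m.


c = 1483 + 0.017 * 1076 = 1501.292

1501.292 m/s


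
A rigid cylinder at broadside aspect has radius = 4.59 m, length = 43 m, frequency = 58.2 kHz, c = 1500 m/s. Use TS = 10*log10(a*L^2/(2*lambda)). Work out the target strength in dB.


lambda = 1500/58200 = 0.02577 m
TS = 10*log10(4.59*43^2/(2*0.02577)) = 52.17

52.17 dB


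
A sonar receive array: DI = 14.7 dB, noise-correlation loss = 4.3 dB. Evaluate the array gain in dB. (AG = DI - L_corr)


AG = DI - L_corr = 14.7 - 4.3 = 10.4

10.4 dB


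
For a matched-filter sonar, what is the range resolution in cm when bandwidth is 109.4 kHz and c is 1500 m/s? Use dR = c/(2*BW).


0.69 cm


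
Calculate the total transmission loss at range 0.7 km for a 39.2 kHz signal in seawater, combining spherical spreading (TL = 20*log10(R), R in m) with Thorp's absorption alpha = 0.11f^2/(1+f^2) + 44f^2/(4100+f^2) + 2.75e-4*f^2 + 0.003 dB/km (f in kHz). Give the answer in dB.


Step 1 (Thorp): alpha = 0.11*1536.64/(1+1536.64) + 44*1536.64/(4100+1536.64) + 2.75e-4*1536.64 + 0.003 = 12.5306 dB/km
Step 2: TL_spread = 20*log10(700) = 56.9 dB
Step 3: TL_abs = alpha*R = 12.5306 * 0.7 = 8.77 dB
Step 4: TL_total = 56.9 + 8.77 = 65.67

65.67 dB


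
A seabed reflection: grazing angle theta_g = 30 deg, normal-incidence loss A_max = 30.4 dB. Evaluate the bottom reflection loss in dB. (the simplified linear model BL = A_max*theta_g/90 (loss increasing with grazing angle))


BL = A_max * theta_g / 90 = 30.4 * 30 / 90 = 10.13

10.13 dB


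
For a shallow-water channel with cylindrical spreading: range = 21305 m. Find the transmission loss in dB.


TL = 10*log10(21305) = 43.28

43.28 dB


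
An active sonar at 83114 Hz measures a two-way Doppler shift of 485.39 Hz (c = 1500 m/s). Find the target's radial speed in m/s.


4.38 m/s


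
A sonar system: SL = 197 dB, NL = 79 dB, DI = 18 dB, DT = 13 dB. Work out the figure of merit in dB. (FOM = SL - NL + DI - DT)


123 dB


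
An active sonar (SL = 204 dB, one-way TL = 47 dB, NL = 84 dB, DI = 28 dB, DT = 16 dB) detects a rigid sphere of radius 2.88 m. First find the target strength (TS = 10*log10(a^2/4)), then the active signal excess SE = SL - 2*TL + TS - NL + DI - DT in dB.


Step 1: TS = 10*log10(2.88^2/4) = 3.17 dB
Step 2: SE = SL - 2*TL + TS - NL + DI - DT = 204 - 2*47 + (3.17) - 84 + 28 - 16 = 41.17

41.17 dB


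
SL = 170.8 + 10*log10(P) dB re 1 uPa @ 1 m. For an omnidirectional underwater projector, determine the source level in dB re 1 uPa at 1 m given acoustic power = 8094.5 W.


SL = 170.8 + 10*log10(8094.5) = 170.8 + 39.08 = 209.88

209.88 dB


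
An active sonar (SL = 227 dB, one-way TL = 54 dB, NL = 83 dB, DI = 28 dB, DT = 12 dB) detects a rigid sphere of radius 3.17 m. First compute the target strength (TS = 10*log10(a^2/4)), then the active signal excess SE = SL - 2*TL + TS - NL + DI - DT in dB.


Step 1: TS = 10*log10(3.17^2/4) = 4.0 dB
Step 2: SE = SL - 2*TL + TS - NL + DI - DT = 227 - 2*54 + (4.0) - 83 + 28 - 12 = 56.0

56.0 dB


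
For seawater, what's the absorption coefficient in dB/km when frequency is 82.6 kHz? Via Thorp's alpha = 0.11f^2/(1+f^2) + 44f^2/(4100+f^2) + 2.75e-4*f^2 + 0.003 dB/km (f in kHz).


29.473 dB/km


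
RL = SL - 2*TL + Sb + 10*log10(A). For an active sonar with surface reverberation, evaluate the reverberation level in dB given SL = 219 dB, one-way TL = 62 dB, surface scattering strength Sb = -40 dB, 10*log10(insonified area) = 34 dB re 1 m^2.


89 dB


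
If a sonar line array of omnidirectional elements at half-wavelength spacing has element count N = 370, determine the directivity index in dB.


DI = 10*log10(370) = 25.68

25.68 dB


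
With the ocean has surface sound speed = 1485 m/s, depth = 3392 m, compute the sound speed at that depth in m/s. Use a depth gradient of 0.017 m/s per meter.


c = 1485 + 0.017 * 3392 = 1542.664

1542.664 m/s


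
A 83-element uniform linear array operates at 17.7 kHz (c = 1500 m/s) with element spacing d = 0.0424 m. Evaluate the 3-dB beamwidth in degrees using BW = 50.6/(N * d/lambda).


Step 1: lambda = 1500/17700 = 0.08475 m
Step 2: d/lambda = 0.0424/0.08475 = 0.5003
Step 3: BW = 50.6/(N * d/lambda) = 50.6/(83 * 0.5003) = 1.22

1.22 deg


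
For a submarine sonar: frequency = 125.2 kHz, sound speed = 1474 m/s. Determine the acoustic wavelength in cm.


1.18 cm


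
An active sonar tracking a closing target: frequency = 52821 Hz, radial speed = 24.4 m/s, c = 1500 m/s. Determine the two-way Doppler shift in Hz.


fd = 2*f*v/c = 2 * 52821 * 24.4 / 1500 = 1718.44

1718.44 Hz


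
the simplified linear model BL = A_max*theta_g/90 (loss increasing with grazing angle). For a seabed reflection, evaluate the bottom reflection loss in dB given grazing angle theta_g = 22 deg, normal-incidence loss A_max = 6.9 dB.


BL = A_max * theta_g / 90 = 6.9 * 22 / 90 = 1.69

1.69 dB


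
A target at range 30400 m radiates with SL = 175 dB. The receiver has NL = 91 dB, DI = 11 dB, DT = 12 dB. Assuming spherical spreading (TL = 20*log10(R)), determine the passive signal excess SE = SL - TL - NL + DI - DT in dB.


-6.66 dB


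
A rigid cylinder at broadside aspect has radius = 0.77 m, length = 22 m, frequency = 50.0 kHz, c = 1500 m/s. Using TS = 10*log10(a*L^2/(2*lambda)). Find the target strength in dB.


37.93 dB


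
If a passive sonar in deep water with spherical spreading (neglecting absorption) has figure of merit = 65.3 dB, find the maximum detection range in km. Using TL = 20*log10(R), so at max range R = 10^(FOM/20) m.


At max range FOM = TL, so 20*log10(R) = 65.3
R = 10^(65.3/20) = 1840.77 m = 1.84 km

1.84 km


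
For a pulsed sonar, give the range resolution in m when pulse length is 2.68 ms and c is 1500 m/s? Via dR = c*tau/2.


dR = c*tau/2 = 1500 * 2.68e-3 / 2 = 2.01

2.01 m


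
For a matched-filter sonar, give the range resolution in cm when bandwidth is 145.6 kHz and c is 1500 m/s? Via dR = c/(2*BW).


0.52 cm


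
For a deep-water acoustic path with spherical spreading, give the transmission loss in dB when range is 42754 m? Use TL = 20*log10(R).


TL = 20*log10(42754) = 92.62

92.62 dB


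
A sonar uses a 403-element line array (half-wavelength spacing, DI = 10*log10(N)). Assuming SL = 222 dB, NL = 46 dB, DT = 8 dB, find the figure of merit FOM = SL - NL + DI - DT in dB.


194.05 dB


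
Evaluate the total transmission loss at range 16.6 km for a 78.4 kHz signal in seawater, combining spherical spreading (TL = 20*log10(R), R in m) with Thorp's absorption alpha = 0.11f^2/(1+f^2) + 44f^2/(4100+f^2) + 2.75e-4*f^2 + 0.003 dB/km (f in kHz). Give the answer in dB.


552.48 dB


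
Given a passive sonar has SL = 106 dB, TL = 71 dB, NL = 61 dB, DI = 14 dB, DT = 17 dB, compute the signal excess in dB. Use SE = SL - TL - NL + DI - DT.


-29 dB


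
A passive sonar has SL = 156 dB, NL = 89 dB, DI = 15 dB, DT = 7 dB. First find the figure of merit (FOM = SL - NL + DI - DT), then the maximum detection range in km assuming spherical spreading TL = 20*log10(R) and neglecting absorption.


Step 1: FOM = SL - NL + DI - DT = 156 - 89 + 15 - 7 = 75 dB
Step 2: at max range FOM = TL = 20*log10(R), so R = 10^(75/20) = 5623.41 m = 5.62 km

5.62 km


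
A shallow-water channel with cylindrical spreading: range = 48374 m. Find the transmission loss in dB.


46.85 dB


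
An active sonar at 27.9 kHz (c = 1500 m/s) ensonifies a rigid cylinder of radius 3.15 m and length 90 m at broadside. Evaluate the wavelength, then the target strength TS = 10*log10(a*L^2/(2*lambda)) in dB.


Step 1: lambda = c/f = 1500/27900 = 0.05376 m
Step 2: TS = 10*log10(a*L^2/(2*lambda)) = 10*log10(3.15*90^2/(2*0.05376)) = 53.75

53.75 dB


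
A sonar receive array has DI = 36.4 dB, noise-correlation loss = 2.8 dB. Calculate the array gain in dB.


AG = DI - L_corr = 36.4 - 2.8 = 33.6

33.6 dB


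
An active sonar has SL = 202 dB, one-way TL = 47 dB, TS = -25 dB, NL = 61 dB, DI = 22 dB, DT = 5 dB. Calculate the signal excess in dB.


SE = SL - 2*TL + TS - NL + DI - DT = 202 - 2*47 + (-25) - 61 + 22 - 5 = 39

39 dB


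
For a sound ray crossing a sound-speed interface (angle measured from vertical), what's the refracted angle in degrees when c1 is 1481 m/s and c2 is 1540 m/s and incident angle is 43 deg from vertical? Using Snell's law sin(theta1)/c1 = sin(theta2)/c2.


sin(theta2) = (c2/c1)*sin(theta1) = (1540/1481)*sin(43 deg) = 0.70917
theta2 = arcsin(0.70917) = 45.17

45.17 deg


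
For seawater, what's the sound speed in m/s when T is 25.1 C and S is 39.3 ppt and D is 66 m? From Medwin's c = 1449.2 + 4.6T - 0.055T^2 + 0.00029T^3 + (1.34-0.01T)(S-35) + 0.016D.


1540.33 m/s


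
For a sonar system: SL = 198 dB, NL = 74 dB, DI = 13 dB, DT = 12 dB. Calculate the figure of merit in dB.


FOM = SL - NL + DI - DT = 198 - 74 + 13 - 12 = 125

125 dB


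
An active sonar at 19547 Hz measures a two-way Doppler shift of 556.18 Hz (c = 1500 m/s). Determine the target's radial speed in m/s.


21.34 m/s


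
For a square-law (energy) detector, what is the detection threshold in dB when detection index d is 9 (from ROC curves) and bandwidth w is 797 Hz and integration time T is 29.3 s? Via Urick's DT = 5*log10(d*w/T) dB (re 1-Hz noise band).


DT = 5*log10(d*w/T) = 5*log10(9 * 797 / 29.3) = 5*log10(244.81) = 11.94

11.94 dB


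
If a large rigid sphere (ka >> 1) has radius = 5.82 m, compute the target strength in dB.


TS = 10*log10(5.82^2 / 4) = 10*log10(8.4681) = 9.28

9.28 dB


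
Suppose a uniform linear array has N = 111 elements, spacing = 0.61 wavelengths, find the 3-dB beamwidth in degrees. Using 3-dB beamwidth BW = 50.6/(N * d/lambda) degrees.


BW = 50.6 / (111 * 0.61) = 50.6 / 67.71 = 0.75

0.75 deg


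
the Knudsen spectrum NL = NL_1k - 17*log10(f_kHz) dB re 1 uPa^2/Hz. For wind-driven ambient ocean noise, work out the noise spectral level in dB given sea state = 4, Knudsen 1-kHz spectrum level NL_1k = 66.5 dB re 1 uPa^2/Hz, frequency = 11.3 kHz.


NL = NL_1k - 17*log10(f_kHz) = 66.5 - 17*log10(11.3) = 66.5 - (17.9) = 48.6

48.6 dB


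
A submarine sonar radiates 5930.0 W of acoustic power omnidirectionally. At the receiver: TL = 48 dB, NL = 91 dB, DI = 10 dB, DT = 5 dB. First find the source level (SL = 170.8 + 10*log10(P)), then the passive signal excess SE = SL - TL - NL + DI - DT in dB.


Step 1: SL = 170.8 + 10*log10(5930.0) = 208.53 dB
Step 2: SE = SL - TL - NL + DI - DT = 208.53 - 48 - 91 + 10 - 5 = 74.53

74.53 dB


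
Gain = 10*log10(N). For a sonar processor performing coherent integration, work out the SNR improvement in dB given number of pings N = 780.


Gain = 10*log10(780) = 28.92

28.92 dB


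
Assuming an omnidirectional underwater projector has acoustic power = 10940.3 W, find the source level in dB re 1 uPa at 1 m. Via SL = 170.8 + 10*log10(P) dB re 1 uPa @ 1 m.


211.19 dB


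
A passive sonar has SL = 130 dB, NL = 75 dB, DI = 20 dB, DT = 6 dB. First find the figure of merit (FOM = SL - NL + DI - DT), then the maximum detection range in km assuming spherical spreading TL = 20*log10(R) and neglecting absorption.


Step 1: FOM = SL - NL + DI - DT = 130 - 75 + 20 - 6 = 69 dB
Step 2: at max range FOM = TL = 20*log10(R), so R = 10^(69/20) = 2818.38 m = 2.82 km

2.82 km


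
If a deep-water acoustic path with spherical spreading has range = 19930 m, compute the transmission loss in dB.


85.99 dB


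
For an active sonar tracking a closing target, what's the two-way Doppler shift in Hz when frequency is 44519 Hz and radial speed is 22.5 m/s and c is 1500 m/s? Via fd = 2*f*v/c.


fd = 2*f*v/c = 2 * 44519 * 22.5 / 1500 = 1335.57

1335.57 Hz


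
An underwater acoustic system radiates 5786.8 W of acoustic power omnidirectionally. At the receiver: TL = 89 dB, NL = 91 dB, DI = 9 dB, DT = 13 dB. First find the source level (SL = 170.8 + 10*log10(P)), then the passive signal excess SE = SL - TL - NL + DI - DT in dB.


Step 1: SL = 170.8 + 10*log10(5786.8) = 208.42 dB
Step 2: SE = SL - TL - NL + DI - DT = 208.42 - 89 - 91 + 9 - 13 = 24.42

24.42 dB


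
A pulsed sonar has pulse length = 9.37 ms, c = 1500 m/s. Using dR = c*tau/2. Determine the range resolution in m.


dR = c*tau/2 = 1500 * 9.37e-3 / 2 = 7.0275

7.0275 m


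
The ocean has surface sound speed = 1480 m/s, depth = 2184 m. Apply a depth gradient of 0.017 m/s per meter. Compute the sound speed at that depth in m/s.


c = 1480 + 0.017 * 2184 = 1517.128

1517.128 m/s


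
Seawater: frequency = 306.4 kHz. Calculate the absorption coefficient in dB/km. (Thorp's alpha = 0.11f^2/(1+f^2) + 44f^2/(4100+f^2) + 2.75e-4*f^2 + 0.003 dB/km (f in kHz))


f^2 = 93880.96
alpha = 0.11*93880.96/(1+93880.96) + 44*93880.96/(4100+93880.96) + 2.75e-4*93880.96 + 0.003 = 68.089

68.089 dB/km


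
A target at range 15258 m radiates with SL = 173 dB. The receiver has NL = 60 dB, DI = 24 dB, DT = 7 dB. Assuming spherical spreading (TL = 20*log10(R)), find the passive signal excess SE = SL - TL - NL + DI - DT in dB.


Step 1: TL = 20*log10(15258) = 83.67 dB
Step 2: SE = 173 - 83.67 - 60 + 24 - 7 = 46.33

46.33 dB


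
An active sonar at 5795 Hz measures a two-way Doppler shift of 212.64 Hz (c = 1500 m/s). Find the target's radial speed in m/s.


From fd = 2*f*v/c, v = c*fd/(2*f) = 1500 * 212.64 / (2*5795) = 27.52

27.52 m/s


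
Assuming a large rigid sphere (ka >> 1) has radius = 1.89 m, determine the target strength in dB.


TS = 10*log10(1.89^2 / 4) = 10*log10(0.893025) = -0.49

-0.49 dB


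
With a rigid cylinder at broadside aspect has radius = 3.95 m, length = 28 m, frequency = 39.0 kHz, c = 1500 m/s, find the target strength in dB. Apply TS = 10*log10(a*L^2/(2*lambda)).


lambda = 1500/39000 = 0.03846 m
TS = 10*log10(3.95*28^2/(2*0.03846)) = 46.05

46.05 dB


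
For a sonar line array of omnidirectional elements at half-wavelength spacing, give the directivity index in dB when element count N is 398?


26.0 dB


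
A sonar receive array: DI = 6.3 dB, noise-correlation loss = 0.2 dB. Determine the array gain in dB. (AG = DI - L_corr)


AG = DI - L_corr = 6.3 - 0.2 = 6.1

6.1 dB


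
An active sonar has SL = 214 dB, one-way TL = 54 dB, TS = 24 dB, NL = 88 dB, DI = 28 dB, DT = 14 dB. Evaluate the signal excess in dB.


SE = SL - 2*TL + TS - NL + DI - DT = 214 - 2*54 + (24) - 88 + 28 - 14 = 56

56 dB


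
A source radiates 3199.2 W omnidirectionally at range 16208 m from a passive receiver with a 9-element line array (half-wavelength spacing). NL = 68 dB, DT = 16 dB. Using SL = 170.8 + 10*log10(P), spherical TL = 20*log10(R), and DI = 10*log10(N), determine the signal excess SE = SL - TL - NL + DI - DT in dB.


Step 1: SL = 170.8 + 10*log10(3199.2) = 205.85 dB
Step 2: TL = 20*log10(16208) = 84.19 dB
Step 3: DI = 10*log10(9) = 9.54 dB
Step 4: SE = SL - TL - NL + DI - DT = 205.85 - 84.19 - 68 + 9.54 - 16 = 47.2

47.2 dB


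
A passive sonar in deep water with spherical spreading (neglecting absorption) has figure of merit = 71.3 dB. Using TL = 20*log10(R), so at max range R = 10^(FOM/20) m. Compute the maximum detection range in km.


At max range FOM = TL, so 20*log10(R) = 71.3
R = 10^(71.3/20) = 3672.82 m = 3.67 km

3.67 km


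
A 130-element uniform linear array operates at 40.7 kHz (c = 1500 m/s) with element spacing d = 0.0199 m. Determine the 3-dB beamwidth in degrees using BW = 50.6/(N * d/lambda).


Step 1: lambda = 1500/40700 = 0.03686 m
Step 2: d/lambda = 0.0199/0.03686 = 0.5399
Step 3: BW = 50.6/(N * d/lambda) = 50.6/(130 * 0.5399) = 0.72

0.72 deg


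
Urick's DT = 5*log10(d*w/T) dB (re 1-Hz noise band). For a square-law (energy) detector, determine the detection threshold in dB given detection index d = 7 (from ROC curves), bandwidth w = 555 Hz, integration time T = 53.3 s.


DT = 5*log10(d*w/T) = 5*log10(7 * 555 / 53.3) = 5*log10(72.89) = 9.31

9.31 dB


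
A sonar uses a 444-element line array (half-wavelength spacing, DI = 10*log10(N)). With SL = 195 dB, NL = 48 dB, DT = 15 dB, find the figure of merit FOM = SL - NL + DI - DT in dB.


Step 1: DI = 10*log10(444) = 26.47 dB
Step 2: FOM = SL - NL + DI - DT = 195 - 48 + 26.47 - 15 = 158.47

158.47 dB


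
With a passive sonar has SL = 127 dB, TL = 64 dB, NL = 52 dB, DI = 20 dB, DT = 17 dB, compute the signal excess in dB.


SE = SL - TL - NL + DI - DT = 127 - 64 - 52 + 20 - 17 = 14

14 dB


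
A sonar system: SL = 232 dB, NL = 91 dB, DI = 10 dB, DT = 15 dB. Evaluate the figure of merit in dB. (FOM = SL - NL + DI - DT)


FOM = SL - NL + DI - DT = 232 - 91 + 10 - 15 = 136

136 dB


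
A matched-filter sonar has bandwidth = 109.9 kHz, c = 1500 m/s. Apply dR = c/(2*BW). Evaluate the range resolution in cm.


0.68 cm


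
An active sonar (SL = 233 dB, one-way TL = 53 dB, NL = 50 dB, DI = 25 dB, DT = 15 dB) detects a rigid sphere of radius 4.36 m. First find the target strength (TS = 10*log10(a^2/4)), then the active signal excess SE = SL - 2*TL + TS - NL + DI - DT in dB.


Step 1: TS = 10*log10(4.36^2/4) = 6.77 dB
Step 2: SE = SL - 2*TL + TS - NL + DI - DT = 233 - 2*53 + (6.77) - 50 + 25 - 15 = 93.77

93.77 dB


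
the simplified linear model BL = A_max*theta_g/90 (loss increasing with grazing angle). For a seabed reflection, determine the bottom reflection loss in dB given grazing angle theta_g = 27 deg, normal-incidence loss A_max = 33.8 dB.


10.14 dB


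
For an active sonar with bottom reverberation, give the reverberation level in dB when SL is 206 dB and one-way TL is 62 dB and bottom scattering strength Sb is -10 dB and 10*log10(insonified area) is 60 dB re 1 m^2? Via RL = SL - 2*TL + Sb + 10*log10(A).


132 dB


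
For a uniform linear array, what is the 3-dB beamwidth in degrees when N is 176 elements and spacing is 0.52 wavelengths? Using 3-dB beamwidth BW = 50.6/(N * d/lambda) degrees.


BW = 50.6 / (176 * 0.52) = 50.6 / 91.52 = 0.55

0.55 deg


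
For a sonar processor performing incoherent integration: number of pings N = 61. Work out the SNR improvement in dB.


8.93 dB


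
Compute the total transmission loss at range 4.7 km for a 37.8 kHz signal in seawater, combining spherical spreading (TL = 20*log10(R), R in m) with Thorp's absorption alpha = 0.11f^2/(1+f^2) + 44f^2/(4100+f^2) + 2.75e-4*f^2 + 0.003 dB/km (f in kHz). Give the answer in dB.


129.26 dB


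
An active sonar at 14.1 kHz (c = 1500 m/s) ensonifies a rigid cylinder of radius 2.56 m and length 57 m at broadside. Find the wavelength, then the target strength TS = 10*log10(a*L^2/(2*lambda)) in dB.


Step 1: lambda = c/f = 1500/14100 = 0.10638 m
Step 2: TS = 10*log10(a*L^2/(2*lambda)) = 10*log10(2.56*57^2/(2*0.10638)) = 45.92

45.92 dB


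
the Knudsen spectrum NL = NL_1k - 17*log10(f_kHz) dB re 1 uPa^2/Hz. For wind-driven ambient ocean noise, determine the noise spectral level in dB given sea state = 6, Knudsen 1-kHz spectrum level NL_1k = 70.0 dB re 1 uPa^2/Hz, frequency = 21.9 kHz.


NL = NL_1k - 17*log10(f_kHz) = 70.0 - 17*log10(21.9) = 70.0 - (22.79) = 47.21

47.21 dB


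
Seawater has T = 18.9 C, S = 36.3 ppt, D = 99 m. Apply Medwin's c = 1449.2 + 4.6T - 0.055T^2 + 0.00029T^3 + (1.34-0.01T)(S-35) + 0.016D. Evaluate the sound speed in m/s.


1521.53 m/s


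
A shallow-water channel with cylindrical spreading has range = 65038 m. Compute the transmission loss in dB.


48.13 dB


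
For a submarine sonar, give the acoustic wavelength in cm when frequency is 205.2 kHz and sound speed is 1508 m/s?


lambda = c/f = 1508 / 205200 = 0.0073 m = 0.73 cm

0.73 cm


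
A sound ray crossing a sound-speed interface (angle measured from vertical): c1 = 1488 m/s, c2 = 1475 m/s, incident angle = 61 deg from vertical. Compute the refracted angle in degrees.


sin(theta2) = (c2/c1)*sin(theta1) = (1475/1488)*sin(61 deg) = 0.86698
theta2 = arcsin(0.86698) = 60.11

60.11 deg


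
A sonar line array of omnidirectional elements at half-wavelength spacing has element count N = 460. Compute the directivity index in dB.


DI = 10*log10(460) = 26.63

26.63 dB


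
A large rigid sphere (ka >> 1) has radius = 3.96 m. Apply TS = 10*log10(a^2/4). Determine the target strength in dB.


TS = 10*log10(3.96^2 / 4) = 10*log10(3.9204) = 5.93

5.93 dB


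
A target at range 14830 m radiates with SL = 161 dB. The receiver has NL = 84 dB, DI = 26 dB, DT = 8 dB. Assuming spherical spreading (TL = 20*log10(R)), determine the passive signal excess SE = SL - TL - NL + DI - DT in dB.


Step 1: TL = 20*log10(14830) = 83.42 dB
Step 2: SE = 161 - 83.42 - 84 + 26 - 8 = 11.58

11.58 dB


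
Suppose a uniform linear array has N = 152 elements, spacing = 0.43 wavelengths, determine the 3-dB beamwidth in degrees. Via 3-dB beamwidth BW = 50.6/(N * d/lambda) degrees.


BW = 50.6 / (152 * 0.43) = 50.6 / 65.36 = 0.77

0.77 deg


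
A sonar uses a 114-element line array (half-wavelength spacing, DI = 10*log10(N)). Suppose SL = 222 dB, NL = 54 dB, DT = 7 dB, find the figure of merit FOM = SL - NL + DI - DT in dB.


Step 1: DI = 10*log10(114) = 20.57 dB
Step 2: FOM = SL - NL + DI - DT = 222 - 54 + 20.57 - 7 = 181.57

181.57 dB


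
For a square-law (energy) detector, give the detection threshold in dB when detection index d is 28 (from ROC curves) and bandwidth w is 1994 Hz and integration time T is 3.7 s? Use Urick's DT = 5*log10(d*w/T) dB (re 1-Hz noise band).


DT = 5*log10(d*w/T) = 5*log10(28 * 1994 / 3.7) = 5*log10(15089.73) = 20.89

20.89 dB


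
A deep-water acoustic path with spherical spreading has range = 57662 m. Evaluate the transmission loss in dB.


95.22 dB


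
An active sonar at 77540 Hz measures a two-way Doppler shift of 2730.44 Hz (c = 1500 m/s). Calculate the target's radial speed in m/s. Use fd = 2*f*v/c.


26.41 m/s


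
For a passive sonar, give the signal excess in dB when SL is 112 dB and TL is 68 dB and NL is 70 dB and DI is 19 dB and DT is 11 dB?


-18 dB


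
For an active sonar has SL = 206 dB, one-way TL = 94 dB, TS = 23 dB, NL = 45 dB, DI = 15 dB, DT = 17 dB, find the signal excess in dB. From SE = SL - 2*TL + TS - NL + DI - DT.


-6 dB


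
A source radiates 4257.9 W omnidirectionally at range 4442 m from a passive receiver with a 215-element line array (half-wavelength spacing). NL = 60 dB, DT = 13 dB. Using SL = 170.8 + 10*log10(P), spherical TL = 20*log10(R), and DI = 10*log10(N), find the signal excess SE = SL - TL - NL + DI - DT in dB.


84.46 dB


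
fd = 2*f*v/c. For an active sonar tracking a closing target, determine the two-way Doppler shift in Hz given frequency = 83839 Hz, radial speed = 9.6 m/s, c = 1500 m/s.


fd = 2*f*v/c = 2 * 83839 * 9.6 / 1500 = 1073.14

1073.14 Hz


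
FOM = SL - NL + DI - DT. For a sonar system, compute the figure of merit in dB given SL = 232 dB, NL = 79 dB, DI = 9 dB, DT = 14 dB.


FOM = SL - NL + DI - DT = 232 - 79 + 9 - 14 = 148

148 dB


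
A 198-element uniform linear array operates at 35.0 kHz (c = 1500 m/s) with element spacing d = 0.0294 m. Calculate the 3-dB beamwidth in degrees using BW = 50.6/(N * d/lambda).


Step 1: lambda = 1500/35000 = 0.04286 m
Step 2: d/lambda = 0.0294/0.04286 = 0.686
Step 3: BW = 50.6/(N * d/lambda) = 50.6/(198 * 0.686) = 0.37

0.37 deg


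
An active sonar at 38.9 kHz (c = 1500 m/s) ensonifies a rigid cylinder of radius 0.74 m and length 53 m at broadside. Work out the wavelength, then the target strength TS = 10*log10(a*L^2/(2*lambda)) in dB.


Step 1: lambda = c/f = 1500/38900 = 0.03856 m
Step 2: TS = 10*log10(a*L^2/(2*lambda)) = 10*log10(0.74*53^2/(2*0.03856)) = 44.31

44.31 dB


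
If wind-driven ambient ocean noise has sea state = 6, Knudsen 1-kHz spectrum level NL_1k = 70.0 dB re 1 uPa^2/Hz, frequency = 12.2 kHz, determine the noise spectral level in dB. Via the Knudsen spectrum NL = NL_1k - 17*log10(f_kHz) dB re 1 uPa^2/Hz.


NL = NL_1k - 17*log10(f_kHz) = 70.0 - 17*log10(12.2) = 70.0 - (18.47) = 51.53

51.53 dB


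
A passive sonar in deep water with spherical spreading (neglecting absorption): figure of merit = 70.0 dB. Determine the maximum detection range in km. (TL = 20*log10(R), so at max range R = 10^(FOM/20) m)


At max range FOM = TL, so 20*log10(R) = 70.0
R = 10^(70.0/20) = 3162.28 m = 3.16 km

3.16 km


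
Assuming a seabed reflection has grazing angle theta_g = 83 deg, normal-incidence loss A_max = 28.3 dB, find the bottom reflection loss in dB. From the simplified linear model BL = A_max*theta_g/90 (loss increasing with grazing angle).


BL = A_max * theta_g / 90 = 28.3 * 83 / 90 = 26.1

26.1 dB
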